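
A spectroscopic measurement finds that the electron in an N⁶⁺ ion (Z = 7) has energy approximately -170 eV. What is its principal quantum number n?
n = 2

The exact energy levels follow E_n = -13.6057 Z² / n² eV with Z = 7.

The measured value (-170 eV) is reported to only 2 significant figures, so we must test candidate n values and see which one matches to that precision.

Candidate energies:
  n = 1:  E = -13.6057 × 7² / 1² = -666.67930 eV
  n = 2:  E = -13.6057 × 7² / 2² = -166.66983 eV  ← matches
  n = 3:  E = -13.6057 × 7² / 3² = -74.07548 eV
  n = 4:  E = -13.6057 × 7² / 4² = -41.66746 eV

Checking against the measurement of -170 eV (2 sig figs), only n = 2 agrees:
E_2 = -166.66983 eV, which rounds to -170 eV ✓

Therefore n = 2.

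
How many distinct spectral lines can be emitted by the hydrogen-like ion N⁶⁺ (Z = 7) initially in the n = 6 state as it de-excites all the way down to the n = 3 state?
6

The electron can occupy levels n = 3, 4, ..., 6 during de-excitation — that is m = 6 - 3 + 1 = 4 distinct levels.

The number of distinct spectral lines equals the number of ways to choose 2 of these m levels (each pair gives one possible emission transition):

Number of lines = m(m-1)/2 = 4×3/2 = 6

These correspond to all possible transitions between the 4 levels:
6 → 5, 6 → 4, 6 → 3, 5 → 4, 5 → 3, 4 → 3

Each transition produces a photon with a unique energy (and thus wavelength). This count does not depend on Z.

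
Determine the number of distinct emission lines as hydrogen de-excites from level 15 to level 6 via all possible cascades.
45

The electron can occupy levels n = 6, 7, ..., 15 during de-excitation — that is m = 15 - 6 + 1 = 10 distinct levels.

The number of distinct spectral lines equals the number of ways to choose 2 of these m levels (each pair gives one possible emission transition):

Number of lines = m(m-1)/2 = 10×9/2 = 45

These correspond to all possible transitions between the 10 levels:
15 → 14, 15 → 13, 15 → 12, 15 → 11, 15 → 10, 15 → 9, 15 → 8, 15 → 7...

Each transition produces a photon with a unique energy (and thus wavelength). This count does not depend on Z.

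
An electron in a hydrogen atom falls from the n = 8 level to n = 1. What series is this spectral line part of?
Lyman series

The spectral series in hydrogen are named based on the final (lower) energy level:
- Lyman series: n_final = 1 (ultraviolet)
- Balmer series: n_final = 2 (visible/near-UV)
- Paschen series: n_final = 3 (infrared)
- Brackett series: n_final = 4 (infrared)
- Pfund series: n_final = 5 (far infrared)

Since this transition ends at n = 1, it belongs to the Lyman series.

For reference, this 8 → 1 line has photon energy
ΔE = 13.6057 eV × (1/1² - 1/8²) = 13.3931109 eV,
corresponding to wavelength λ = hc/ΔE = 1239.84 eV·nm / 13.3931109 eV = 92.57297 nm in the ultraviolet region.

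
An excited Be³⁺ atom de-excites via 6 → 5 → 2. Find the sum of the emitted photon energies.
48.38 eV

The energy levels of Be³⁺ are E_n = -13.6057 × 4² / n² eV.

First transition (6 → 5):
ΔE₁ = |E_5 - E_6|
ΔE₁ = |-8.70764800 - (-6.04697778)| = 2.66067 eV

Second transition (5 → 2):
ΔE₂ = |E_2 - E_5|
ΔE₂ = |-54.42280000 - (-8.70764800)| = 45.71515 eV

Total energy released:
E_total = ΔE₁ + ΔE₂ = 2.66067 + 45.71515 = 48.38 eV

Note: This equals the direct transition 6 → 2: 48.38 eV ✓
Energy is conserved regardless of the path taken.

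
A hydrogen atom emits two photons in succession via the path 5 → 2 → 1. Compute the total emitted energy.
13.061472 eV

The energy levels of hydrogen are E_n = -13.6057 / n² eV.

First transition (5 → 2):
ΔE₁ = |E_2 - E_5|
ΔE₁ = |-3.401425000000 - (-0.544228000000)| = 2.857197000 eV

Second transition (2 → 1):
ΔE₂ = |E_1 - E_2|
ΔE₂ = |-13.605700000000 - (-3.401425000000)| = 10.204275000 eV

Total energy released:
E_total = ΔE₁ + ΔE₂ = 2.857197000 + 10.204275000 = 13.061472 eV

Note: This equals the direct transition 5 → 1: 13.061472 eV ✓
Energy is conserved regardless of the path taken.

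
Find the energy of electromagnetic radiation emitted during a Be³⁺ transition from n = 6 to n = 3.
18.140933 eV

The energy levels are E_n = -13.6057 Z² eV / n².

Energy at n = 6: E_6 = -13.6057 × 4² / 6² = -6.046977778 eV
Energy at n = 3: E_3 = -13.6057 × 4² / 3² = -24.187911111 eV

For emission (electron falling to lower state), the photon energy is:
E_photon = E_6 - E_3 = |-6.046977778 - (-24.187911111)|
E_photon = 18.140933 eV

This energy is carried away by the emitted photon.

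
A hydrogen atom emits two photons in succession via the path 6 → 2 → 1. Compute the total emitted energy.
13.228 eV

The energy levels of hydrogen are E_n = -13.6057 / n² eV.

First transition (6 → 2):
ΔE₁ = |E_2 - E_6|
ΔE₁ = |-3.401425000 - (-0.377936111)| = 3.023489 eV

Second transition (2 → 1):
ΔE₂ = |E_1 - E_2|
ΔE₂ = |-13.605700000 - (-3.401425000)| = 10.204275 eV

Total energy released:
E_total = ΔE₁ + ΔE₂ = 3.023489 + 10.204275 = 13.228 eV

Note: This equals the direct transition 6 → 1: 13.228 eV ✓
Energy is conserved regardless of the path taken.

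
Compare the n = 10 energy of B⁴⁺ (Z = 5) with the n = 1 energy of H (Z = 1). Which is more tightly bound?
H at n = 1 (E = -13.6057 eV)

Using E_n = -13.6057 Z² / n² eV:

B⁴⁺ (Z = 5) at n = 10:
E = -13.6057 × 5² / 10² = -13.6057 × 25 / 100 = -3.4014250 eV

H (Z = 1) at n = 1:
E = -13.6057 × 1² / 1² = -13.6057 × 1 / 1 = -13.6057000 eV

Since -13.6057000 eV < -3.4014250 eV,
H at n = 1 is more tightly bound (requires more energy to ionize).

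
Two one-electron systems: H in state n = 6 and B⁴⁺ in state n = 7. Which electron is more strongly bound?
B⁴⁺ at n = 7 (E = -6.941684 eV)

Using E_n = -13.6057 Z² / n² eV:

H (Z = 1) at n = 6:
E = -13.6057 × 1² / 6² = -13.6057 × 1 / 36 = -0.377936111 eV

B⁴⁺ (Z = 5) at n = 7:
E = -13.6057 × 5² / 7² = -13.6057 × 25 / 49 = -6.941683673 eV

Since -6.941683673 eV < -0.377936111 eV,
B⁴⁺ at n = 7 is more tightly bound (requires more energy to ionize).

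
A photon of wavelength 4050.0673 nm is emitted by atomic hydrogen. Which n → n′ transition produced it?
n = 5 → n = 4

First, find the photon energy from the wavelength (hc = 1239.84 eV·nm):
E = hc/λ = 1239.84 eV·nm / 4050.0673 nm = 0.30612825 eV

The energy levels of hydrogen satisfy E_n = -13.6057 / n² eV, so an emission n_i → n_f releases
ΔE = 13.6057 × (1/n_f² − 1/n_i²) eV.

Setting ΔE equal to the photon energy:
1/n_f² − 1/n_i² = 0.30612825 / 13.6057 = 0.022500000

Since 1/n_i² must be positive, we need 1/n_f² > 0.022500000, i.e. n_f ≤ 6. For each allowed n_f, solve n_i = (1/n_f² − 0.022500000)^(−1/2) and check whether it is a whole number:
  n_f = 1: 1/n_i² = 1.000000000 − 0.022500000 = 0.977500000 → n_i = 1.011  (not an integer) ✗
  n_f = 2: 1/n_i² = 0.250000000 − 0.022500000 = 0.227500000 → n_i = 2.097  (not an integer) ✗
  n_f = 3: 1/n_i² = 0.111111111 − 0.022500000 = 0.088611111 → n_i = 3.359  (not an integer) ✗
  n_f = 4: 1/n_i² = 0.062500000 − 0.022500000 = 0.040000000 → n_i = 5.000  → integer, n_i = 5 ✓
  n_f = 5: 1/n_i² = 0.040000000 − 0.022500000 = 0.017500000 → n_i = 7.559  (not an integer) ✗
  n_f = 6: 1/n_i² = 0.027777778 − 0.022500000 = 0.005277778 → n_i = 13.765  (not an integer) ✗

Only n_f = 4 gives an integer upper level, n_i = 5.

The transition is from n = 5 to n = 4 (emission).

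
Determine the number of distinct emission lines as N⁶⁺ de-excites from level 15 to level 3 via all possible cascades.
78

The electron can occupy levels n = 3, 4, ..., 15 during de-excitation — that is m = 15 - 3 + 1 = 13 distinct levels.

The number of distinct spectral lines equals the number of ways to choose 2 of these m levels (each pair gives one possible emission transition):

Number of lines = m(m-1)/2 = 13×12/2 = 78

These correspond to all possible transitions between the 13 levels:
15 → 14, 15 → 13, 15 → 12, 15 → 11, 15 → 10, 15 → 9, 15 → 8, 15 → 7...

Each transition produces a photon with a unique energy (and thus wavelength). This count does not depend on Z.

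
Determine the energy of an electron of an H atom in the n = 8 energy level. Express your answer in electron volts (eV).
-0.2126 eV

The energy levels of a hydrogen-like atom are given by:
E_n = -13.6057 eV / n²

For n = 8:
E_8 = -13.6057 eV / 8²
E_8 = -13.6057 eV / 64
E_8 = -0.2126 eV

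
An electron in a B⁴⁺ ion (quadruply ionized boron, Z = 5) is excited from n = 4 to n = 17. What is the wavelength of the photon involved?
61.739047 nm

First, find the transition energy using E_n = -13.6057 Z² / n² eV:
E_4 = -13.6057 × 5² / 4² = -21.25890625 eV
E_17 = -13.6057 × 5² / 17² = -1.17696367 eV

Photon energy: |ΔE| = |E_17 - E_4| = 20.08194258 eV

Convert to wavelength using E = hc/λ with hc = 1239.84 eV·nm:
λ = hc/E = 1239.84 eV·nm / 20.08194258 eV
λ = 61.739047 nm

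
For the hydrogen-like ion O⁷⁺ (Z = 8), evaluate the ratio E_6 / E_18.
9.00

Using E_n = -13.6057 Z² / n² eV with Z = 8:

E_6 = -13.6057 × 8² / 6² = -870.7648 / 36 = -24.18791111 eV
E_18 = -13.6057 × 8² / 18² = -870.7648 / 324 = -2.68754568 eV

The ratio is:
E_6/E_18 = (-24.18791111) / (-2.68754568)
E_6/E_18 = (-870.7648/36) / (-870.7648/324)
E_6/E_18 = 324/36
E_6/E_18 = 9.00
(Note: the Z² factors cancel in the ratio.)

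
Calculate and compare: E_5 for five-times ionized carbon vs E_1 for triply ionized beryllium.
Be³⁺ at n = 1 (E = -217.691 eV)

Using E_n = -13.6057 Z² / n² eV:

C⁵⁺ (Z = 6) at n = 5:
E = -13.6057 × 6² / 5² = -13.6057 × 36 / 25 = -19.592208 eV

Be³⁺ (Z = 4) at n = 1:
E = -13.6057 × 4² / 1² = -13.6057 × 16 / 1 = -217.691200 eV

Since -217.691200 eV < -19.592208 eV,
Be³⁺ at n = 1 is more tightly bound (requires more energy to ionize).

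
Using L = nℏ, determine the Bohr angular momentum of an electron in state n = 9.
9.49115e-34 J·s (or 9ℏ)

In the Bohr model, angular momentum is quantized:
L = nℏ

where ℏ = h/(2π) = 1.0545718e-34 J·s

For n = 9:
L = 9 × 1.0545718e-34 J·s
L = 9.49115e-34 J·s

This can also be written as L = 9ℏ.
The angular momentum is an integer multiple of the reduced Planck constant.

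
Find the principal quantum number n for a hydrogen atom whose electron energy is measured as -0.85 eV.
n = 4

The exact energy levels follow E_n = -13.6057 eV / n².

The measured value (-0.85 eV) is reported to only 2 significant figures, so we must test candidate n values and see which one matches to that precision.

Candidate energies:
  n = 2:  E = -13.6057/2² = -3.401425 eV
  n = 3:  E = -13.6057/3² = -1.511744 eV
  n = 4:  E = -13.6057/4² = -0.850356 eV  ← matches
  n = 5:  E = -13.6057/5² = -0.544228 eV
  n = 6:  E = -13.6057/6² = -0.377936 eV

Checking against the measurement of -0.85 eV (2 sig figs), only n = 4 agrees:
E_4 = -0.850356 eV, which rounds to -0.85 eV ✓

Therefore n = 4.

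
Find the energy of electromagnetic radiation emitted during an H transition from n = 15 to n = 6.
0.3175 eV

The energy levels are E_n = -13.6057 eV / n².

Energy at n = 15: E_15 = -13.6057 / 15² = -0.0604698 eV
Energy at n = 6: E_6 = -13.6057 / 6² = -0.3779361 eV

For emission (electron falling to lower state), the photon energy is:
E_photon = E_15 - E_6 = |-0.0604698 - (-0.3779361)|
E_photon = 0.3175 eV

This energy is carried away by the emitted photon.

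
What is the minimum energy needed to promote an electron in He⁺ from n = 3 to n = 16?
5.83 eV

The energy levels of a hydrogen-like atom are E_n = -13.6057 Z² eV / n².

Energy at n = 3: E_3 = -13.6057 × 2² / 3² = -6.04698 eV
Energy at n = 16: E_16 = -13.6057 × 2² / 16² = -0.21259 eV

The excitation energy is the difference:
ΔE = E_16 - E_3
ΔE = -0.21259 - (-6.04698)
ΔE = 5.83 eV

Since this is positive, energy must be absorbed (photon absorption).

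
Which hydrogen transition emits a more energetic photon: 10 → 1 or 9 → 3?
10 → 1

Calculate the energy for each transition:

Transition 10 → 1:
ΔE₁ = |E_1 - E_10| = |-13.6057/1² - (-13.6057/10²)|
ΔE₁ = |-13.605700000000 - (-0.136057000000)| = 13.469643000 eV

Transition 9 → 3:
ΔE₂ = |E_3 - E_9| = |-13.6057/3² - (-13.6057/9²)|
ΔE₂ = |-1.511744444444 - (-0.167971604938)| = 1.343772840 eV

Since 13.469643000 eV > 1.343772840 eV, the transition 10 → 1 emits the more energetic photon.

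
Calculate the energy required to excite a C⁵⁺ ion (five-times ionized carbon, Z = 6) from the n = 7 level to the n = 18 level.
8.484 eV

The energy levels of a hydrogen-like atom are E_n = -13.6057 Z² eV / n².

Energy at n = 7: E_7 = -13.6057 × 6² / 7² = -9.996024 eV
Energy at n = 18: E_18 = -13.6057 × 6² / 18² = -1.511744 eV

The excitation energy is the difference:
ΔE = E_18 - E_7
ΔE = -1.511744 - (-9.996024)
ΔE = 8.484 eV

Since this is positive, energy must be absorbed (photon absorption).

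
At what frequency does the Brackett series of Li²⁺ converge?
1.85e+15 Hz

The series limit corresponds to the transition from n = ∞ to n = 4.
This is the highest energy (shortest wavelength) transition in the Brackett series.

E_∞ = 0 eV
E_4 = -13.6057 × 3² / 4² = -7.6532063 eV

Energy at series limit:
ΔE = E_∞ - E_4 = 0 - (-7.6532063) = 7.6532063 eV
E = 7.6532063 eV × (1.602177 × 10⁻¹⁹ J/eV) = 1.2262e-18 J
f = E/h = 1.2262e-18 J / (6.62607 × 10⁻³⁴ J·s) = 1.85e+15 Hz

This energy equals the ionization energy from the n = 4 state of Li²⁺.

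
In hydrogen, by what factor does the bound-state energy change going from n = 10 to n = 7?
2.040816

Using E_n = -13.6057 Z² / n² eV with Z = 1:

E_7 = -13.6057 / 7² = -13.6057 / 49 = -0.277667346939 eV
E_10 = -13.6057 / 10² = -13.6057 / 100 = -0.136057000000 eV

The ratio is:
E_7/E_10 = (-0.277667346939) / (-0.136057000000)
E_7/E_10 = (-13.6057/49) / (-13.6057/100)
E_7/E_10 = 100/49
E_7/E_10 = 2.040816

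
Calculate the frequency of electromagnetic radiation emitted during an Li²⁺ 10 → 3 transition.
2.9938e+15 Hz

First, find the transition energy:
E_10 = -13.6057 × 3² / 10² = -1.2245130 eV
E_3 = -13.6057 × 3² / 3² = -13.6057000 eV
|ΔE| = |E_3 - E_10| = 12.3811870 eV

Convert to Joules: E = 12.3811870 eV × (1.602177 × 10⁻¹⁹ J/eV) = 1.983685e-18 J

Using E = hf:
f = E/h = 1.983685e-18 J / (6.62607 × 10⁻³⁴ J·s)
f = 2.9938e+15 Hz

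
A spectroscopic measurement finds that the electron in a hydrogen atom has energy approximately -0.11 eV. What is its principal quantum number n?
n = 11

The exact energy levels follow E_n = -13.6057 eV / n².

The measured value (-0.11 eV) is reported to only 2 significant figures, so we must test candidate n values and see which one matches to that precision.

Candidate energies:
  n = 9:  E = -13.6057/9² = -0.16797 eV
  n = 10:  E = -13.6057/10² = -0.13606 eV
  n = 11:  E = -13.6057/11² = -0.11244 eV  ← matches
  n = 12:  E = -13.6057/12² = -0.09448 eV
  n = 13:  E = -13.6057/13² = -0.08051 eV

Checking against the measurement of -0.11 eV (2 sig figs), only n = 11 agrees:
E_11 = -0.11244 eV, which rounds to -0.11 eV ✓

Therefore n = 11.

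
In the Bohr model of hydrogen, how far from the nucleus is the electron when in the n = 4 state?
0.8467 nm (or 8.4668 Å)

The Bohr radius formula is:
r_n = n² a₀ / Z

where a₀ = 0.0529177 nm is the Bohr radius.

For H (Z = 1) at n = 4:
r_4 = 4² × 0.0529177 nm / 1
r_4 = 16 × 0.0529177 nm / 1
r_4 = 0.84668 nm / 1
r_4 = 0.8467 nm

The electron orbits at approximately 0.8467 nm from the nucleus.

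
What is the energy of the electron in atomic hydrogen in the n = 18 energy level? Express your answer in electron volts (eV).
-0.04199 eV

The energy levels of a hydrogen-like atom are given by:
E_n = -13.6057 eV / n²

For n = 18:
E_18 = -13.6057 eV / 18²
E_18 = -13.6057 eV / 324
E_18 = -0.04199 eV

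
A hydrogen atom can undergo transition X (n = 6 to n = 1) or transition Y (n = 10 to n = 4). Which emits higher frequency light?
6 → 1

Calculate the energy for each transition:

Transition 6 → 1:
ΔE₁ = |E_1 - E_6| = |-13.6057/1² - (-13.6057/6²)|
ΔE₁ = |-13.605700000000 - (-0.377936111111)| = 13.227763889 eV

Transition 10 → 4:
ΔE₂ = |E_4 - E_10| = |-13.6057/4² - (-13.6057/10²)|
ΔE₂ = |-0.850356250000 - (-0.136057000000)| = 0.714299250 eV

Since 13.227763889 eV > 0.714299250 eV, the transition 6 → 1 emits the more energetic photon.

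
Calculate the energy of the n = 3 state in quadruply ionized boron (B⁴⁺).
-37.79361 eV

For hydrogen-like ions, the energy levels scale with Z²:
E_n = -13.6057 Z² / n² eV

For B⁴⁺ (Z = 5) at n = 3:
E_3 = -13.6057 × 5² / 3²
E_3 = -13.6057 × 25 / 9
E_3 = -340.1425 / 9
E_3 = -37.79361 eV

The energy is 25 times more negative than hydrogen at the same n due to the stronger nuclear charge.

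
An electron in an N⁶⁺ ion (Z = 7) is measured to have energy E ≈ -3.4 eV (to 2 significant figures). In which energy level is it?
n = 14

The exact energy levels follow E_n = -13.6057 Z² / n² eV with Z = 7.

The measured value (-3.4 eV) is reported to only 2 significant figures, so we must test candidate n values and see which one matches to that precision.

Candidate energies:
  n = 12:  E = -13.6057 × 7² / 12² = -4.629717 eV
  n = 13:  E = -13.6057 × 7² / 13² = -3.944848 eV
  n = 14:  E = -13.6057 × 7² / 14² = -3.401425 eV  ← matches
  n = 15:  E = -13.6057 × 7² / 15² = -2.963019 eV
  n = 16:  E = -13.6057 × 7² / 16² = -2.604216 eV

Checking against the measurement of -3.4 eV (2 sig figs), only n = 14 agrees:
E_14 = -3.401425 eV, which rounds to -3.4 eV ✓

Therefore n = 14.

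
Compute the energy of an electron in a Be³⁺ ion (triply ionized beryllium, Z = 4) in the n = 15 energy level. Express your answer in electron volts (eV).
-0.96752 eV

The energy levels of a hydrogen-like atom are given by:
E_n = -13.6057 Z² / n² eV  (with Z = 4 for Be³⁺)

For n = 15:
E_15 = -13.6057 × 4² / 15²
E_15 = -13.6057 × 16 / 225
E_15 = -0.96752 eV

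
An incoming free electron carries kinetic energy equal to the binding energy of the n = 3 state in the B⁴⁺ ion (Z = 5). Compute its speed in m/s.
3.64615e+06 m/s (or 1.216226% of c)

The binding energy at n = 3 for B⁴⁺ is:
E_3 = -13.6057 × 5²/3² = -37.79361111 eV
|E_3| = 37.79361111 eV

Convert to Joules:
KE = 37.79361111 eV × (1.602177 × 10⁻¹⁹ J/eV) = 6.0552054e-18 J

Using KE = ½mv²:
v = √(2·KE/m_e)
v = √(2 × 6.0552054e-18 J / 9.10938 × 10⁻³¹ kg)
v = 3.64615e+06 m/s

This is approximately 1.216226% the speed of light.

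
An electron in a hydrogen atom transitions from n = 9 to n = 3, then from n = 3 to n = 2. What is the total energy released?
3.23 eV

The energy levels of hydrogen are E_n = -13.6057 / n² eV.

First transition (9 → 3):
ΔE₁ = |E_3 - E_9|
ΔE₁ = |-1.51174444 - (-0.16797160)| = 1.34377 eV

Second transition (3 → 2):
ΔE₂ = |E_2 - E_3|
ΔE₂ = |-3.40142500 - (-1.51174444)| = 1.88968 eV

Total energy released:
E_total = ΔE₁ + ΔE₂ = 1.34377 + 1.88968 = 3.23 eV

Note: This equals the direct transition 9 → 2: 3.23 eV ✓
Energy is conserved regardless of the path taken.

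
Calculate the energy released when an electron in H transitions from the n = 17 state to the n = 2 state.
3.3543 eV

The energy levels are E_n = -13.6057 eV / n².

Energy at n = 17: E_17 = -13.6057 / 17² = -0.0470785 eV
Energy at n = 2: E_2 = -13.6057 / 2² = -3.4014250 eV

For emission (electron falling to lower state), the photon energy is:
E_photon = E_17 - E_2 = |-0.0470785 - (-3.4014250)|
E_photon = 3.3543 eV

This energy is carried away by the emitted photon.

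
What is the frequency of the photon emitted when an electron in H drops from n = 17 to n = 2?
8.1108e+14 Hz

First, find the transition energy:
E_17 = -13.6057 / 17² = -0.0470785 eV
E_2 = -13.6057 / 2² = -3.4014250 eV
|ΔE| = |E_2 - E_17| = 3.3543465 eV

Convert to Joules: E = 3.3543465 eV × (1.602177 × 10⁻¹⁹ J/eV) = 5.374257e-19 J

Using E = hf:
f = E/h = 5.374257e-19 J / (6.62607 × 10⁻³⁴ J·s)
f = 8.1108e+14 Hz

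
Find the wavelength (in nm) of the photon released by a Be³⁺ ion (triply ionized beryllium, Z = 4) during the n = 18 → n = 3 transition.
52.72 nm

First, find the transition energy using E_n = -13.6057 Z² / n² eV:
E_18 = -13.6057 × 4² / 18² = -0.6719 eV
E_3 = -13.6057 × 4² / 3² = -24.1879 eV

Photon energy: |ΔE| = |E_3 - E_18| = 23.5160 eV

Convert to wavelength using E = hc/λ with hc = 1239.84 eV·nm:
λ = hc/E = 1239.84 eV·nm / 23.5160 eV
λ = 52.72 nm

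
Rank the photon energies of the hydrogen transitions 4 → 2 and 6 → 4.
4 → 2

Calculate the energy for each transition:

Transition 4 → 2:
ΔE₁ = |E_2 - E_4| = |-13.6057/2² - (-13.6057/4²)|
ΔE₁ = |-3.40142500 - (-0.85035625)| = 2.55107 eV

Transition 6 → 4:
ΔE₂ = |E_4 - E_6| = |-13.6057/4² - (-13.6057/6²)|
ΔE₂ = |-0.85035625 - (-0.37793611)| = 0.47242 eV

Since 2.55107 eV > 0.47242 eV, the transition 4 → 2 emits the more energetic photon.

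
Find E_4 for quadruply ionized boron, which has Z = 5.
-21.25891 eV

For hydrogen-like ions, the energy levels scale with Z²:
E_n = -13.6057 Z² / n² eV

For B⁴⁺ (Z = 5) at n = 4:
E_4 = -13.6057 × 5² / 4²
E_4 = -13.6057 × 25 / 16
E_4 = -340.1425 / 16
E_4 = -21.25891 eV

The energy is 25 times more negative than hydrogen at the same n due to the stronger nuclear charge.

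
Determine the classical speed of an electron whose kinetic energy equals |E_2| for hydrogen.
1.09385e+06 m/s (or 0.36% of c)

The binding energy at n = 2 for hydrogen is:
E_2 = -13.6057/2² = -3.40142500 eV
|E_2| = 3.40142500 eV

Convert to Joules:
KE = 3.40142500 eV × (1.602177 × 10⁻¹⁹ J/eV) = 5.4496849e-19 J

Using KE = ½mv²:
v = √(2·KE/m_e)
v = √(2 × 5.4496849e-19 J / 9.10938 × 10⁻³¹ kg)
v = 1.09385e+06 m/s

This is approximately 0.36% the speed of light.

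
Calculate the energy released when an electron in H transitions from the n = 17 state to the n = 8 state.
0.1655 eV

The energy levels are E_n = -13.6057 eV / n².

Energy at n = 17: E_17 = -13.6057 / 17² = -0.0470785 eV
Energy at n = 8: E_8 = -13.6057 / 8² = -0.2125891 eV

For emission (electron falling to lower state), the photon energy is:
E_photon = E_17 - E_8 = |-0.0470785 - (-0.2125891)|
E_photon = 0.1655 eV

This energy is carried away by the emitted photon.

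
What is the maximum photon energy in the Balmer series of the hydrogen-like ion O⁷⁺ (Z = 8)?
217.69 eV

The series limit corresponds to the transition from n = ∞ to n = 2.
This is the highest energy (shortest wavelength) transition in the Balmer series.

E_∞ = 0 eV
E_2 = -13.6057 × 8² / 2² = -217.69 eV

Energy at series limit:
ΔE = E_∞ - E_2 = 0 - (-217.69) = 217.69 eV

This energy equals the ionization energy from the n = 2 state of O⁷⁺.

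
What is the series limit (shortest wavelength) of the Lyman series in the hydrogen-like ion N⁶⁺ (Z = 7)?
1.86 nm

The series limit corresponds to the transition from n = ∞ to n = 1.
This is the highest energy (shortest wavelength) transition in the Lyman series.

E_∞ = 0 eV
E_1 = -13.6057 × 7² / 1² = -666.6793 eV

Energy at series limit:
ΔE = E_∞ - E_1 = 0 - (-666.6793) = 666.6793 eV
λ = hc/E = 1239.84 eV·nm / 666.6793 eV = 1.86 nm

This energy equals the ionization energy from the n = 1 state of N⁶⁺.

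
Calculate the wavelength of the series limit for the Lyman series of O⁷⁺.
1.4239 nm

The series limit corresponds to the transition from n = ∞ to n = 1.
This is the highest energy (shortest wavelength) transition in the Lyman series.

E_∞ = 0 eV
E_1 = -13.6057 × 8² / 1² = -870.764800 eV

Energy at series limit:
ΔE = E_∞ - E_1 = 0 - (-870.764800) = 870.764800 eV
λ = hc/E = 1239.84 eV·nm / 870.764800 eV = 1.4239 nm

This energy equals the ionization energy from the n = 1 state of O⁷⁺.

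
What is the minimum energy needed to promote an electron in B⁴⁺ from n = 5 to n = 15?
12.09 eV

The energy levels of a hydrogen-like atom are E_n = -13.6057 Z² eV / n².

Energy at n = 5: E_5 = -13.6057 × 5² / 5² = -13.60570 eV
Energy at n = 15: E_15 = -13.6057 × 5² / 15² = -1.51174 eV

The excitation energy is the difference:
ΔE = E_15 - E_5
ΔE = -1.51174 - (-13.60570)
ΔE = 12.09 eV

Since this is positive, energy must be absorbed (photon absorption).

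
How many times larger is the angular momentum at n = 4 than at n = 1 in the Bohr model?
4.000

In the Bohr model, L_n = nℏ, so the ratio is purely the ratio of quantum numbers:

L_4/L_1 = 4ℏ / 1ℏ = 4/1 = 4.000

The angular momentum scales linearly with n.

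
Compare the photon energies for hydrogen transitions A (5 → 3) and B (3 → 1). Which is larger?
3 → 1

Calculate the energy for each transition:

Transition 5 → 3:
ΔE₁ = |E_3 - E_5| = |-13.6057/3² - (-13.6057/5²)|
ΔE₁ = |-1.5117444444 - (-0.5442280000)| = 0.9675164 eV

Transition 3 → 1:
ΔE₂ = |E_1 - E_3| = |-13.6057/1² - (-13.6057/3²)|
ΔE₂ = |-13.6057000000 - (-1.5117444444)| = 12.0939556 eV

Since 12.0939556 eV > 0.9675164 eV, the transition 3 → 1 emits the more energetic photon.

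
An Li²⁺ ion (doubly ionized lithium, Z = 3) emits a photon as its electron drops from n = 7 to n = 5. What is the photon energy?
2.40 eV

The energy levels are E_n = -13.6057 Z² eV / n².

Energy at n = 7: E_7 = -13.6057 × 3² / 7² = -2.49901 eV
Energy at n = 5: E_5 = -13.6057 × 3² / 5² = -4.89805 eV

For emission (electron falling to lower state), the photon energy is:
E_photon = E_7 - E_5 = |-2.49901 - (-4.89805)|
E_photon = 2.40 eV

This energy is carried away by the emitted photon.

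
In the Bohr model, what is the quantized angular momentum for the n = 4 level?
4.2183e-34 J·s (or 4ℏ)

In the Bohr model, angular momentum is quantized:
L = nℏ

where ℏ = h/(2π) = 1.054572e-34 J·s

For n = 4:
L = 4 × 1.054572e-34 J·s
L = 4.2183e-34 J·s

This can also be written as L = 4ℏ.
The angular momentum is an integer multiple of the reduced Planck constant.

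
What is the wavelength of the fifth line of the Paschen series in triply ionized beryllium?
59.646445 nm

The lines of a series are numbered from the longest wavelength (smallest ΔE) outward; the fifth line is the transition from n = n_f + 5 to n_f.
The Paschen series has all transitions ending at n_f = 3.

For Be³⁺ (Z = 4), the fifth line (ε-line) is the jump from n = 8 to n = 3:
E_8 = -13.6057 × 4² / 8² = -3.40142500 eV
E_3 = -13.6057 × 4² / 3² = -24.18791111 eV
ΔE = E_8 - E_3 = 20.78648611 eV

λ = hc/E = 1239.84 eV·nm / 20.78648611 eV
λ = 59.646445 nm

This is the ε-line of the Paschen series in Be³⁺.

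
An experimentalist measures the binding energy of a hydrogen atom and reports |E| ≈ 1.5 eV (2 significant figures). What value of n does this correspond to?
n = 3

The exact energy levels follow E_n = -13.6057 eV / n².

The measured value (-1.5 eV) is reported to only 2 significant figures, so we must test candidate n values and see which one matches to that precision.

Candidate energies:
  n = 1:  E = -13.6057/1² = -13.605700 eV
  n = 2:  E = -13.6057/2² = -3.401425 eV
  n = 3:  E = -13.6057/3² = -1.511744 eV  ← matches
  n = 4:  E = -13.6057/4² = -0.850356 eV
  n = 5:  E = -13.6057/5² = -0.544228 eV

Checking against the measurement of -1.5 eV (2 sig figs), only n = 3 agrees:
E_3 = -1.511744 eV, which rounds to -1.5 eV ✓

Therefore n = 3.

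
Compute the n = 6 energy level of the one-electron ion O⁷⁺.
-24.18791 eV

For hydrogen-like ions, the energy levels scale with Z²:
E_n = -13.6057 Z² / n² eV

For O⁷⁺ (Z = 8) at n = 6:
E_6 = -13.6057 × 8² / 6²
E_6 = -13.6057 × 64 / 36
E_6 = -870.7648 / 36
E_6 = -24.18791 eV

The energy is 64 times more negative than hydrogen at the same n due to the stronger nuclear charge.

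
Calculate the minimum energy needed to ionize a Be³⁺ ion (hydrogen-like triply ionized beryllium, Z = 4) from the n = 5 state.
8.707648 eV

The ionization energy is the energy needed to remove the electron completely (n → ∞).

For a hydrogen-like ion with Z = 4, E_n = -13.6057 Z² / n² eV.

At n = 5: E_5 = -13.6057 × 4² / 5² = -8.707648000 eV
At n = ∞: E_∞ = 0 eV

Ionization energy = E_∞ - E_5 = 0 - (-8.707648000) = 8.707648000 eV
Ionization energy ≈ 8.707648 eV

This is also called the binding energy of the electron in state n = 5.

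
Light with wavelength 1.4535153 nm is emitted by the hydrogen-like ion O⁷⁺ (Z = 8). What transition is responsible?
n = 7 → n = 1

First, find the photon energy from the wavelength (hc = 1239.84 eV·nm):
E = hc/λ = 1239.84 eV·nm / 1.4535153 nm = 852.99412 eV

The energy levels of O⁷⁺ satisfy E_n = -13.6057 × 8² / n² eV, so an emission n_i → n_f releases
ΔE = 13.6057 × 8² × (1/n_f² − 1/n_i²) eV.

Setting ΔE equal to the photon energy:
1/n_f² − 1/n_i² = 852.99412 / (13.6057 × 8²) = 0.97959187

Since 1/n_i² must be positive, we need 1/n_f² > 0.97959187, i.e. n_f ≤ 1. For each allowed n_f, solve n_i = (1/n_f² − 0.97959187)^(−1/2) and check whether it is a whole number:
  n_f = 1: 1/n_i² = 1.00000000 − 0.97959187 = 0.02040813 → n_i = 7.000  → integer, n_i = 7 ✓

Only n_f = 1 gives an integer upper level, n_i = 7.

The transition is from n = 7 to n = 1 (emission).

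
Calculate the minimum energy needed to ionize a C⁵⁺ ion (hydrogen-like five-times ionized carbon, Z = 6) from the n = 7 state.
9.99602 eV

The ionization energy is the energy needed to remove the electron completely (n → ∞).

For a hydrogen-like ion with Z = 6, E_n = -13.6057 Z² / n² eV.

At n = 7: E_7 = -13.6057 × 6² / 7² = -9.99602449 eV
At n = ∞: E_∞ = 0 eV

Ionization energy = E_∞ - E_7 = 0 - (-9.99602449) = 9.99602449 eV
Ionization energy ≈ 9.99602 eV

This is also called the binding energy of the electron in state n = 7.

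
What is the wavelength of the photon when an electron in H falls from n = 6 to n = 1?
93.73013 nm

First, find the transition energy using E_n = -13.6057 / n² eV:
E_6 = -13.6057 / 6² = -0.3779361 eV
E_1 = -13.6057 / 1² = -13.6057000 eV

Photon energy: |ΔE| = |E_1 - E_6| = 13.2277639 eV

Convert to wavelength using E = hc/λ with hc = 1239.84 eV·nm:
λ = hc/E = 1239.84 eV·nm / 13.2277639 eV
λ = 93.73013 nm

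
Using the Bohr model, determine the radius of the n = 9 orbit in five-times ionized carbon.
0.7144 nm (or 7.1439 Å)

The Bohr radius formula is:
r_n = n² a₀ / Z

where a₀ = 0.0529177 nm is the Bohr radius.

For C⁵⁺ (Z = 6) at n = 9:
r_9 = 9² × 0.0529177 nm / 6
r_9 = 81 × 0.0529177 nm / 6
r_9 = 4.28633 nm / 6
r_9 = 0.7144 nm

The electron orbits at approximately 0.7144 nm from the nucleus.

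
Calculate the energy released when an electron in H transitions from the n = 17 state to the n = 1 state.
13.55862 eV

The energy levels are E_n = -13.6057 eV / n².

Energy at n = 17: E_17 = -13.6057 / 17² = -0.04707855 eV
Energy at n = 1: E_1 = -13.6057 / 1² = -13.60570000 eV

For emission (electron falling to lower state), the photon energy is:
E_photon = E_17 - E_1 = |-0.04707855 - (-13.60570000)|
E_photon = 13.55862 eV

This energy is carried away by the emitted photon.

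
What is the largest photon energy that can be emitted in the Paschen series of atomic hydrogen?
1.512 eV

The series limit corresponds to the transition from n = ∞ to n = 3.
This is the highest energy (shortest wavelength) transition in the Paschen series.

E_∞ = 0 eV
E_3 = -13.6057 / 3² = -1.512 eV

Energy at series limit:
ΔE = E_∞ - E_3 = 0 - (-1.512) = 1.512 eV

This energy equals the ionization energy from the n = 3 state of hydrogen.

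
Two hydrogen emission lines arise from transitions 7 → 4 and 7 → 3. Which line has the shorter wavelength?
7 → 3

Calculate the energy for each transition:

Transition 7 → 4:
ΔE₁ = |E_4 - E_7| = |-13.6057/4² - (-13.6057/7²)|
ΔE₁ = |-0.850356250 - (-0.277667347)| = 0.572689 eV

Transition 7 → 3:
ΔE₂ = |E_3 - E_7| = |-13.6057/3² - (-13.6057/7²)|
ΔE₂ = |-1.511744444 - (-0.277667347)| = 1.234077 eV

Since 1.234077 eV > 0.572689 eV, the transition 7 → 3 emits the more energetic photon.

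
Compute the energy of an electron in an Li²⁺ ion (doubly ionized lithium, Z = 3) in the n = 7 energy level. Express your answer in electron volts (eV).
-2.499 eV

The energy levels of a hydrogen-like atom are given by:
E_n = -13.6057 Z² / n² eV  (with Z = 3 for Li²⁺)

For n = 7:
E_7 = -13.6057 × 3² / 7²
E_7 = -13.6057 × 9 / 49
E_7 = -2.499 eV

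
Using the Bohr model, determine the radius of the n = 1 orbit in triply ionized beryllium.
0.0132 nm (or 0.1323 Å)

The Bohr radius formula is:
r_n = n² a₀ / Z

where a₀ = 0.0529177 nm is the Bohr radius.

For Be³⁺ (Z = 4) at n = 1:
r_1 = 1² × 0.0529177 nm / 4
r_1 = 1 × 0.0529177 nm / 4
r_1 = 0.05292 nm / 4
r_1 = 0.0132 nm

The electron orbits at approximately 0.0132 nm from the nucleus.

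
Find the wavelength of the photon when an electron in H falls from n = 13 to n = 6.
4168.52411 nm

First, find the transition energy using E_n = -13.6057 / n² eV:
E_13 = -13.6057 / 13² = -0.08050710059 eV
E_6 = -13.6057 / 6² = -0.37793611111 eV

Photon energy: |ΔE| = |E_6 - E_13| = 0.29742901052 eV

Convert to wavelength using E = hc/λ with hc = 1239.84 eV·nm:
λ = hc/E = 1239.84 eV·nm / 0.29742901052 eV
λ = 4168.52411 nm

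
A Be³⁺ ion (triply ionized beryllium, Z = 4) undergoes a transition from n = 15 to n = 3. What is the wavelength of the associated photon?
53.394441 nm

First, find the transition energy using E_n = -13.6057 Z² / n² eV:
E_15 = -13.6057 × 4² / 15² = -0.96751644 eV
E_3 = -13.6057 × 4² / 3² = -24.18791111 eV

Photon energy: |ΔE| = |E_3 - E_15| = 23.22039467 eV

Convert to wavelength using E = hc/λ with hc = 1239.84 eV·nm:
λ = hc/E = 1239.84 eV·nm / 23.22039467 eV
λ = 53.394441 nm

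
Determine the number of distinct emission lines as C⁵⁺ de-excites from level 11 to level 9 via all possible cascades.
3

The electron can occupy levels n = 9, 10, ..., 11 during de-excitation — that is m = 11 - 9 + 1 = 3 distinct levels.

The number of distinct spectral lines equals the number of ways to choose 2 of these m levels (each pair gives one possible emission transition):

Number of lines = m(m-1)/2 = 3×2/2 = 3

These correspond to all possible transitions between the 3 levels:
11 → 10, 11 → 9, 10 → 9

Each transition produces a photon with a unique energy (and thus wavelength). This count does not depend on Z.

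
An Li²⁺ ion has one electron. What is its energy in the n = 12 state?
-0.85036 eV

For hydrogen-like ions, the energy levels scale with Z²:
E_n = -13.6057 Z² / n² eV

For Li²⁺ (Z = 3) at n = 12:
E_12 = -13.6057 × 3² / 12²
E_12 = -13.6057 × 9 / 144
E_12 = -122.4513 / 144
E_12 = -0.85036 eV

The energy is 9 times more negative than hydrogen at the same n due to the stronger nuclear charge.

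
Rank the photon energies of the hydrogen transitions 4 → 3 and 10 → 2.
10 → 2

Calculate the energy for each transition:

Transition 4 → 3:
ΔE₁ = |E_3 - E_4| = |-13.6057/3² - (-13.6057/4²)|
ΔE₁ = |-1.511744444444 - (-0.850356250000)| = 0.661388194 eV

Transition 10 → 2:
ΔE₂ = |E_2 - E_10| = |-13.6057/2² - (-13.6057/10²)|
ΔE₂ = |-3.401425000000 - (-0.136057000000)| = 3.265368000 eV

Since 3.265368000 eV > 0.661388194 eV, the transition 10 → 2 emits the more energetic photon.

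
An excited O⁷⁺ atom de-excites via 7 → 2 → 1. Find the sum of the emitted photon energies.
852.99 eV

The energy levels of O⁷⁺ are E_n = -13.6057 × 8² / n² eV.

First transition (7 → 2):
ΔE₁ = |E_2 - E_7|
ΔE₁ = |-217.69120000 - (-17.77071020)| = 199.92049 eV

Second transition (2 → 1):
ΔE₂ = |E_1 - E_2|
ΔE₂ = |-870.76480000 - (-217.69120000)| = 653.07360 eV

Total energy released:
E_total = ΔE₁ + ΔE₂ = 199.92049 + 653.07360 = 852.99 eV

Note: This equals the direct transition 7 → 1: 852.99 eV ✓
Energy is conserved regardless of the path taken.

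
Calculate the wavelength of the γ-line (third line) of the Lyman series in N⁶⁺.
1.983706 nm

The lines of a series are numbered from the longest wavelength (smallest ΔE) outward; the third line is the transition from n = n_f + 3 to n_f.
The Lyman series has all transitions ending at n_f = 1.

For N⁶⁺ (Z = 7), the third line (γ-line) is the jump from n = 4 to n = 1:
E_4 = -13.6057 × 7² / 4² = -41.66745625 eV
E_1 = -13.6057 × 7² / 1² = -666.67930000 eV
ΔE = E_4 - E_1 = 625.01184375 eV

λ = hc/E = 1239.84 eV·nm / 625.01184375 eV
λ = 1.983706 nm

This is the γ-line of the Lyman series in N⁶⁺.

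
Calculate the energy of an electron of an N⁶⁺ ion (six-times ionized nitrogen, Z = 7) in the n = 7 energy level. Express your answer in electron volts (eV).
-13.61 eV

The energy levels of a hydrogen-like atom are given by:
E_n = -13.6057 Z² / n² eV  (with Z = 7 for N⁶⁺)

For n = 7:
E_7 = -13.6057 × 7² / 7²
E_7 = -13.6057 × 49 / 49
E_7 = -13.61 eV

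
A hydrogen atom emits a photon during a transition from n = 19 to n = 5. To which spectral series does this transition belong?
Pfund series

The spectral series in hydrogen are named based on the final (lower) energy level:
- Lyman series: n_final = 1 (ultraviolet)
- Balmer series: n_final = 2 (visible/near-UV)
- Paschen series: n_final = 3 (infrared)
- Brackett series: n_final = 4 (infrared)
- Pfund series: n_final = 5 (far infrared)

Since this transition ends at n = 5, it belongs to the Pfund series.

For reference, this 19 → 5 line has photon energy
ΔE = 13.6057 eV × (1/5² - 1/19²) = 0.506539080 eV,
corresponding to wavelength λ = hc/ΔE = 1239.84 eV·nm / 0.506539080 eV = 2447.669 nm in the far infrared region.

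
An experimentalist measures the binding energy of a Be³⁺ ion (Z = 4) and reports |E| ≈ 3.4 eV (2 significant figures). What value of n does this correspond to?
n = 8

The exact energy levels follow E_n = -13.6057 Z² / n² eV with Z = 4.

The measured value (-3.4 eV) is reported to only 2 significant figures, so we must test candidate n values and see which one matches to that precision.

Candidate energies:
  n = 6:  E = -13.6057 × 4² / 6² = -6.04698 eV
  n = 7:  E = -13.6057 × 4² / 7² = -4.44268 eV
  n = 8:  E = -13.6057 × 4² / 8² = -3.40143 eV  ← matches
  n = 9:  E = -13.6057 × 4² / 9² = -2.68755 eV
  n = 10:  E = -13.6057 × 4² / 10² = -2.17691 eV

Checking against the measurement of -3.4 eV (2 sig figs), only n = 8 agrees:
E_8 = -3.40143 eV, which rounds to -3.4 eV ✓

Therefore n = 8.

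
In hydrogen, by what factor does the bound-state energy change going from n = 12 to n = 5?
5.760

Using E_n = -13.6057 Z² / n² eV with Z = 1:

E_5 = -13.6057 / 5² = -13.6057 / 25 = -0.544228000 eV
E_12 = -13.6057 / 12² = -13.6057 / 144 = -0.094484028 eV

The ratio is:
E_5/E_12 = (-0.544228000) / (-0.094484028)
E_5/E_12 = (-13.6057/25) / (-13.6057/144)
E_5/E_12 = 144/25
E_5/E_12 = 5.760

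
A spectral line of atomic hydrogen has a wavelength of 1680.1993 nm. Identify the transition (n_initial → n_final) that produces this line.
n = 11 → n = 4

First, find the photon energy from the wavelength (hc = 1239.84 eV·nm):
E = hc/λ = 1239.84 eV·nm / 1680.1993 nm = 0.73791246 eV

The energy levels of hydrogen satisfy E_n = -13.6057 / n² eV, so an emission n_i → n_f releases
ΔE = 13.6057 × (1/n_f² − 1/n_i²) eV.

Setting ΔE equal to the photon energy:
1/n_f² − 1/n_i² = 0.73791246 / 13.6057 = 0.054235538

Since 1/n_i² must be positive, we need 1/n_f² > 0.054235538, i.e. n_f ≤ 4. For each allowed n_f, solve n_i = (1/n_f² − 0.054235538)^(−1/2) and check whether it is a whole number:
  n_f = 1: 1/n_i² = 1.000000000 − 0.054235538 = 0.945764462 → n_i = 1.028  (not an integer) ✗
  n_f = 2: 1/n_i² = 0.250000000 − 0.054235538 = 0.195764462 → n_i = 2.260  (not an integer) ✗
  n_f = 3: 1/n_i² = 0.111111111 − 0.054235538 = 0.056875573 → n_i = 4.193  (not an integer) ✗
  n_f = 4: 1/n_i² = 0.062500000 − 0.054235538 = 0.008264462 → n_i = 11.000  → integer, n_i = 11 ✓

Only n_f = 4 gives an integer upper level, n_i = 11.

The transition is from n = 11 to n = 4 (emission).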